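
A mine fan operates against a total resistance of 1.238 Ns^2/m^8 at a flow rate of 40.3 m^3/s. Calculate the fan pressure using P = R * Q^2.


2010.6234 Pa

Compute Q^2:
Q^2 = 40.3^2 = 1624.09
Compute pressure:
P = R * Q^2 = 1.238 * 1624.09
= 2010.6234 Pa


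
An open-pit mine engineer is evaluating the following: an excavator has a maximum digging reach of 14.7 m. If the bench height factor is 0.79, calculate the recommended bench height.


Bench height = reach * factor
= 14.7 * 0.79
= 11.613 m

11.613 m


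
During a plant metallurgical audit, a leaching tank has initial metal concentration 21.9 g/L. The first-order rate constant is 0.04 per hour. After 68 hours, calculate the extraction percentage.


93.4125%

Compute the exponent:
-k * t = -0.04 * 68 = -2.72
Remaining concentration:
C = 21.9 * exp(-2.72)
= 21.9 * 0.06587475443
= 1.442657122 g/L
Extracted = 21.9 - 1.442657122 = 20.45734288 g/L
Extraction % = 20.45734288 / 21.9 * 100
= 93.4125%


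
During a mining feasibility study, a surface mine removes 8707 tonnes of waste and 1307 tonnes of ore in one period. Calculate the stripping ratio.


6.6618

Stripping ratio = waste tonnage / ore tonnage
= 8707 / 1307
= 6.6618


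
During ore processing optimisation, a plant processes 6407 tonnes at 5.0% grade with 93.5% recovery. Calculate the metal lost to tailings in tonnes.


20.8228 tonnes

Total metal in feed:
= 6407 * 5.0 / 100 = 320.35 tonnes
Metal recovered:
= 320.35 * 93.5 / 100 = 299.52725 tonnes
Metal lost to tailings:
= 320.35 - 299.52725
= 20.8228 tonnes


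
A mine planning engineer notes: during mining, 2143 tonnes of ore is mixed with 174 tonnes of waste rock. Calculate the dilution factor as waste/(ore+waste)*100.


7.5097%

Total material = ore + waste
= 2143 + 174 = 2317 tonnes
Dilution = waste / total * 100
= 174 / 2317 * 100
= 0.07509710833 * 100
= 7.5097%


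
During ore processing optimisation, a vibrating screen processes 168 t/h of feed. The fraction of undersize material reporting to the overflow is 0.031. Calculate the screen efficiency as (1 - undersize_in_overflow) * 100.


Screen efficiency = (1 - fraction of undersize in overflow) * 100
= (1 - 0.031) * 100
= 0.969 * 100
= 96.9%

96.9%


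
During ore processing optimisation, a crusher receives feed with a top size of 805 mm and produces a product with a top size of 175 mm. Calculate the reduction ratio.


4.6

Reduction ratio = feed size / product size
= 805 / 175
= 4.6


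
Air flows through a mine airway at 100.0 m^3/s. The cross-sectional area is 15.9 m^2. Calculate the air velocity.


Velocity = flow rate / cross-sectional area
= 100.0 / 15.9
= 6.2893 m/s

6.2893 m/s


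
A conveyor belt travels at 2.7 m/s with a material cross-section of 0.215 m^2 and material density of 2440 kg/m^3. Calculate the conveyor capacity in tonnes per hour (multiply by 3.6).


Volumetric flow = speed * area
= 2.7 * 0.215 = 0.5805 m^3/s
Mass flow = volumetric * density
= 0.5805 * 2440 = 1416.42 kg/s
Convert to t/h: multiply by 3.6
Capacity = 1416.42 * 3.6
= 5099.112 t/h

5099.112 t/h


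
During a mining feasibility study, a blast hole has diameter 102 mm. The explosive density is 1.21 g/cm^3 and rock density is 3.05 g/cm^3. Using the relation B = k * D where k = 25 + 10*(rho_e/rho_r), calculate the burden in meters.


2.9547 m

First, compute k:
rho_e / rho_r = 1.21 / 3.05 = 0.3967213115
k = 25 + 10 * 0.3967213115 = 28.96721311
Then, compute burden:
B = k * D / 1000 = 28.96721311 * 102 / 1000
= 2954.655738 / 1000
= 2.9547 m


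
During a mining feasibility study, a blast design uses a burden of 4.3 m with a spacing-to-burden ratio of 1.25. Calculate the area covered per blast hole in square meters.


First, find the spacing:
Spacing = burden * ratio = 4.3 * 1.25
= 5.375 m
Then, calculate the area:
Area = burden * spacing = 4.3 * 5.375
= 23.1125 m^2

23.1125 m^2


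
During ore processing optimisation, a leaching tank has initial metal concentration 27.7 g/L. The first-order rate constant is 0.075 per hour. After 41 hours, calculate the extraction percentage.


Compute the exponent:
-k * t = -0.075 * 41 = -3.075
Remaining concentration:
C = 27.7 * exp(-3.075)
= 27.7 * 0.04618962838
= 1.279452706 g/L
Extracted = 27.7 - 1.279452706 = 26.42054729 g/L
Extraction % = 26.42054729 / 27.7 * 100
= 95.381%

95.381%


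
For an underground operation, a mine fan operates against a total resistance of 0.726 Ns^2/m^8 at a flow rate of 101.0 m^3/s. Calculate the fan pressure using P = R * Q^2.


Compute Q^2:
Q^2 = 101.0^2 = 10201.0
Compute pressure:
P = R * Q^2 = 0.726 * 10201.0
= 7405.926 Pa

7405.926 Pa


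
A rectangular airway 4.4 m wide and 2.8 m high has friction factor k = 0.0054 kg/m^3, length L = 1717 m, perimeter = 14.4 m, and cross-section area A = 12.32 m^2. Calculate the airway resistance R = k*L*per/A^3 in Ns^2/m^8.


0.0714 Ns^2/m^8

Compute the numerator:
k * L * per = 0.0054 * 1717 * 14.4
= 133.51392
Compute the denominator:
A^3 = 12.32^3 = 1869.959168
Resistance:
R = 133.51392 / 1869.959168
= 0.0714 Ns^2/m^8


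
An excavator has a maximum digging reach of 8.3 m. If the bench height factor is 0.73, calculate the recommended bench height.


Bench height = reach * factor
= 8.3 * 0.73
= 6.059 m

6.059 m


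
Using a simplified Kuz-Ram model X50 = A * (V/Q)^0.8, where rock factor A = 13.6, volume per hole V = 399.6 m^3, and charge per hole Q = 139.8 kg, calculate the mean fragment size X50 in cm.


Compute V/Q:
V/Q = 399.6 / 139.8 = 2.858369099
Raise to the power 0.8:
(V/Q)^0.8 = 2.858369099^0.8 = 2.316832552
Multiply by A:
X50 = 13.6 * 2.316832552
= 31.5089 cm

31.5089 cm


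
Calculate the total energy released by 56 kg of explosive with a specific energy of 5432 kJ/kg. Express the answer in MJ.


304.192 MJ

Energy = mass * specific_energy / 1000
= 56 * 5432 / 1000
= 304192 / 1000
= 304.192 MJ


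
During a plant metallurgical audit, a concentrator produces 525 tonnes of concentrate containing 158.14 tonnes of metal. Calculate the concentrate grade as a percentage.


Grade = (metal in concentrate / concentrate mass) * 100
= (158.14 / 525) * 100
= 0.3012190476 * 100
= 30.1219%

30.1219%


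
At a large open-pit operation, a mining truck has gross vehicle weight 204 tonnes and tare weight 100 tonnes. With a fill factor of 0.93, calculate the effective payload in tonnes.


96.72 tonnes

Maximum payload = gross - tare
= 204 - 100 = 104 tonnes
Effective payload = max payload * fill factor
= 104 * 0.93
= 96.72 tonnes


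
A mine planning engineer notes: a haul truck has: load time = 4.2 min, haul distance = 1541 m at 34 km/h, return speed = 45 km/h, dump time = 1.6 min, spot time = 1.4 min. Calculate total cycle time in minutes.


11.9741 min

Convert haul speed to m/min: 34 * 1000/60 = 566.6666667 m/min
Haul time = 1541 / 566.6666667 = 2.719411765 min
Convert return speed to m/min: 45 * 1000/60 = 750 m/min
Return time = 1541 / 750 = 2.054666667 min
Total cycle time:
= 4.2 + 2.719411765 + 1.6 + 2.054666667 + 1.4
= 11.9741 min


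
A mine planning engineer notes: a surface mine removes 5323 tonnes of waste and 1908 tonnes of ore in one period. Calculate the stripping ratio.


Stripping ratio = waste tonnage / ore tonnage
= 5323 / 1908
= 2.7898

2.7898


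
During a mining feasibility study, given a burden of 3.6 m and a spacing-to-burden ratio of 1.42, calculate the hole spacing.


5.112 m

Spacing = burden * ratio
= 3.6 * 1.42
= 5.112 m


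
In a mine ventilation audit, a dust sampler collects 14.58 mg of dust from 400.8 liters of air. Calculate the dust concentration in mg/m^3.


Convert liters to m^3: 1 m^3 = 1000 L
Concentration = mass / volume * 1000
= 14.58 / 400.8 * 1000
= 0.03637724551 * 1000
= 36.3772 mg/m^3

36.3772 mg/m^3


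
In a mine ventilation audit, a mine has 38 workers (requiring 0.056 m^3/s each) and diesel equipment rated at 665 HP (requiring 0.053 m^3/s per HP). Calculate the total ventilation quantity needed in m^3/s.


Airflow for workers:
Q_people = 38 * 0.056 = 2.128 m^3/s
Airflow for diesel equipment:
Q_diesel = 665 * 0.053 = 35.245 m^3/s
Total ventilation:
Q_total = 2.128 + 35.245
= 37.373 m^3/s

37.373 m^3/s


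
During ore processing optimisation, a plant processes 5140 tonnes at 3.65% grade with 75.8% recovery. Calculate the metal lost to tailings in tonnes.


Total metal in feed:
= 5140 * 3.65 / 100 = 187.61 tonnes
Metal recovered:
= 187.61 * 75.8 / 100 = 142.20838 tonnes
Metal lost to tailings:
= 187.61 - 142.20838
= 45.4016 tonnes

45.4016 tonnes


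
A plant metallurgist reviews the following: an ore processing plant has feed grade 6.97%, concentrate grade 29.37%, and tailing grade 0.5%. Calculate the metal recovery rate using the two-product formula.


94.4341%

Using the two-product formula:
R = 100 * c * (f - t) / (f * (c - t))
Numerator = 100 * 29.37 * (6.97 - 0.5)
= 100 * 29.37 * 6.47
= 19002.39
Denominator = 6.97 * (29.37 - 0.5)
= 6.97 * 28.87
= 201.2239
R = 19002.39 / 201.2239
= 94.4341%


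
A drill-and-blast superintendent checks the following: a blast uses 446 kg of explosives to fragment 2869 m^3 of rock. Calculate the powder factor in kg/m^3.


Powder factor = explosive mass / rock volume
= 446 / 2869
= 0.1555 kg/m^3

0.1555 kg/m^3


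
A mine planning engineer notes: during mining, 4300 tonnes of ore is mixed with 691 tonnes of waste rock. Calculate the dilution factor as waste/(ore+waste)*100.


Total material = ore + waste
= 4300 + 691 = 4991 tonnes
Dilution = waste / total * 100
= 691 / 4991 * 100
= 0.1384492086 * 100
= 13.8449%

13.8449%


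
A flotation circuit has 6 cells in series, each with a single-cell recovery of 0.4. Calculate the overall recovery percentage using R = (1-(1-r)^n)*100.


95.3344%

Complement of single-cell recovery:
1 - r = 1 - 0.4 = 0.6
Raise to power n:
(1 - r)^6 = 0.6^6 = 0.046656
Overall recovery:
R = (1 - 0.046656) * 100
= 95.3344%


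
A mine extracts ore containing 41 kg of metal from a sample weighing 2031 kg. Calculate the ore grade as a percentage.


2.0187%

Ore grade = (metal mass / ore mass) * 100
= (41 / 2031) * 100
= 0.02018709995 * 100
= 2.0187%


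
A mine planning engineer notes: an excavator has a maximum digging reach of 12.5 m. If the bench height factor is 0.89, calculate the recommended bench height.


Bench height = reach * factor
= 12.5 * 0.89
= 11.125 m

11.125 m


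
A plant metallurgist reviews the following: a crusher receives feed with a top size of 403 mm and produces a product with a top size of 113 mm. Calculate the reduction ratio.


3.5664

Reduction ratio = feed size / product size
= 403 / 113
= 3.5664


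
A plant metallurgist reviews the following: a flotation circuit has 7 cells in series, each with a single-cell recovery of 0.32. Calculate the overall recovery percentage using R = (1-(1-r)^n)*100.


93.277%

Complement of single-cell recovery:
1 - r = 1 - 0.32 = 0.68
Raise to power n:
(1 - r)^7 = 0.68^7 = 0.06722988818
Overall recovery:
R = (1 - 0.06722988818) * 100
= 93.277%


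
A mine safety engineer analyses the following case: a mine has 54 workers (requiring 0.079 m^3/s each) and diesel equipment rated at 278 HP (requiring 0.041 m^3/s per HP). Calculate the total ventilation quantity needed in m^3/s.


15.664 m^3/s

Airflow for workers:
Q_people = 54 * 0.079 = 4.266 m^3/s
Airflow for diesel equipment:
Q_diesel = 278 * 0.041 = 11.398 m^3/s
Total ventilation:
Q_total = 4.266 + 11.398
= 15.664 m^3/s


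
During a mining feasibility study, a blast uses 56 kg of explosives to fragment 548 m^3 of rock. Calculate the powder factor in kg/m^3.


Powder factor = explosive mass / rock volume
= 56 / 548
= 0.1022 kg/m^3

0.1022 kg/m^3


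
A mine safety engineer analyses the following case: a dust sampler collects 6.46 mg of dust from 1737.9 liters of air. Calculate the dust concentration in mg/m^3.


Convert liters to m^3: 1 m^3 = 1000 L
Concentration = mass / volume * 1000
= 6.46 / 1737.9 * 1000
= 0.003717129869 * 1000
= 3.7171 mg/m^3

3.7171 mg/m^3


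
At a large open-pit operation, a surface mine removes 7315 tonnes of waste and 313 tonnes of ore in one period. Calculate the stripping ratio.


23.3706

Stripping ratio = waste tonnage / ore tonnage
= 7315 / 313
= 23.3706


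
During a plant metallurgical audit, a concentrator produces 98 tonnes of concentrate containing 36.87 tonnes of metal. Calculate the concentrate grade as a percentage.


Grade = (metal in concentrate / concentrate mass) * 100
= (36.87 / 98) * 100
= 0.3762244898 * 100
= 37.6224%

37.6224%


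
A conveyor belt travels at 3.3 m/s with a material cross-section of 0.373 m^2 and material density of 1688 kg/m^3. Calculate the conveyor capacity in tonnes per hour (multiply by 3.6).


Volumetric flow = speed * area
= 3.3 * 0.373 = 1.2309 m^3/s
Mass flow = volumetric * density
= 1.2309 * 1688 = 2077.7592 kg/s
Convert to t/h: multiply by 3.6
Capacity = 2077.7592 * 3.6
= 7479.9331 t/h

7479.9331 t/h


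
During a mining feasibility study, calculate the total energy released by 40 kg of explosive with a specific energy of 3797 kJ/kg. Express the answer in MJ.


151.88 MJ

Energy = mass * specific_energy / 1000
= 40 * 3797 / 1000
= 151880 / 1000
= 151.88 MJ


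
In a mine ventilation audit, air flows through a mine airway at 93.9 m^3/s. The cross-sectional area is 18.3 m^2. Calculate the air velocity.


Velocity = flow rate / cross-sectional area
= 93.9 / 18.3
= 5.1311 m/s

5.1311 m/s


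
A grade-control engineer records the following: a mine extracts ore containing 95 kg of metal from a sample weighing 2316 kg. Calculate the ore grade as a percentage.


Ore grade = (metal mass / ore mass) * 100
= (95 / 2316) * 100
= 0.04101899827 * 100
= 4.1019%

4.1019%


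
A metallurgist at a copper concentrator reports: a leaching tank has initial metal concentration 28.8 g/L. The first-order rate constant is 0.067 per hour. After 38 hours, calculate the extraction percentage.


Compute the exponent:
-k * t = -0.067 * 38 = -2.546
Remaining concentration:
C = 28.8 * exp(-2.546)
= 28.8 * 0.07839461815
= 2.257765003 g/L
Extracted = 28.8 - 2.257765003 = 26.542235 g/L
Extraction % = 26.542235 / 28.8 * 100
= 92.1605%

92.1605%


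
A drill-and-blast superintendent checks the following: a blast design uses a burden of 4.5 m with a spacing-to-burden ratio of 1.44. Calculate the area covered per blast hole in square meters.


29.16 m^2

First, find the spacing:
Spacing = burden * ratio = 4.5 * 1.44
= 6.48 m
Then, calculate the area:
Area = burden * spacing = 4.5 * 6.48
= 29.16 m^2


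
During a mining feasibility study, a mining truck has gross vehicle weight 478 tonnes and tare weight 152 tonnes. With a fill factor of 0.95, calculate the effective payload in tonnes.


309.7 tonnes

Maximum payload = gross - tare
= 478 - 152 = 326 tonnes
Effective payload = max payload * fill factor
= 326 * 0.95
= 309.7 tonnes


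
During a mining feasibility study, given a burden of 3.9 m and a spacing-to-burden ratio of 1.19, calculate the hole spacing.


Spacing = burden * ratio
= 3.9 * 1.19
= 4.641 m

4.641 m


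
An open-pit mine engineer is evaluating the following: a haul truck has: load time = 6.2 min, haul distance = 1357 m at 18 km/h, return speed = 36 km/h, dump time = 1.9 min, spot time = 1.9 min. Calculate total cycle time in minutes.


16.785 min

Convert haul speed to m/min: 18 * 1000/60 = 300 m/min
Haul time = 1357 / 300 = 4.523333333 min
Convert return speed to m/min: 36 * 1000/60 = 600 m/min
Return time = 1357 / 600 = 2.261666667 min
Total cycle time:
= 6.2 + 4.523333333 + 1.9 + 2.261666667 + 1.9
= 16.785 min


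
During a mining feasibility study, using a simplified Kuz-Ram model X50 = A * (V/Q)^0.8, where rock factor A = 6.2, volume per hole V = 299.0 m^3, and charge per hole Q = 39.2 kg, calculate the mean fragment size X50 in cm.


31.4992 cm

Compute V/Q:
V/Q = 299.0 / 39.2 = 7.62755102
Raise to the power 0.8:
(V/Q)^0.8 = 7.62755102^0.8 = 5.080519201
Multiply by A:
X50 = 6.2 * 5.080519201
= 31.4992 cm


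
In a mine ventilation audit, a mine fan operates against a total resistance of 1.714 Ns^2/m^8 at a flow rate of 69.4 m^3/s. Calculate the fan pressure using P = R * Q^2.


Compute Q^2:
Q^2 = 69.4^2 = 4816.36
Compute pressure:
P = R * Q^2 = 1.714 * 4816.36
= 8255.241 Pa

8255.241 Pa


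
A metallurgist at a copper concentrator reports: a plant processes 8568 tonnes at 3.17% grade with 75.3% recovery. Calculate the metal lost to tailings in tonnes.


Total metal in feed:
= 8568 * 3.17 / 100 = 271.6056 tonnes
Metal recovered:
= 271.6056 * 75.3 / 100 = 204.5190168 tonnes
Metal lost to tailings:
= 271.6056 - 204.5190168
= 67.0866 tonnes

67.0866 tonnes


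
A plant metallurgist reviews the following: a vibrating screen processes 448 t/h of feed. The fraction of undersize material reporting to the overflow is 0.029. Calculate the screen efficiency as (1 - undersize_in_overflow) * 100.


Screen efficiency = (1 - fraction of undersize in overflow) * 100
= (1 - 0.029) * 100
= 0.971 * 100
= 97.1%

97.1%


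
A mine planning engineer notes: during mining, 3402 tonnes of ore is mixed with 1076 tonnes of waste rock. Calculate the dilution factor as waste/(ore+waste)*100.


24.0286%

Total material = ore + waste
= 3402 + 1076 = 4478 tonnes
Dilution = waste / total * 100
= 1076 / 4478 * 100
= 0.2402858419 * 100
= 24.0286%


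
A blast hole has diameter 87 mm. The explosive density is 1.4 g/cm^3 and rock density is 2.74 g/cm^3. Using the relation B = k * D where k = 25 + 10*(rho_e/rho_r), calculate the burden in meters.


2.6195 m

First, compute k:
rho_e / rho_r = 1.4 / 2.74 = 0.5109489051
k = 25 + 10 * 0.5109489051 = 30.10948905
Then, compute burden:
B = k * D / 1000 = 30.10948905 * 87 / 1000
= 2619.525547 / 1000
= 2.6195 m


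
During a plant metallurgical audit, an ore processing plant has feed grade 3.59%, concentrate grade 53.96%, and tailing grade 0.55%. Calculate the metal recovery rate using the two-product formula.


Using the two-product formula:
R = 100 * c * (f - t) / (f * (c - t))
Numerator = 100 * 53.96 * (3.59 - 0.55)
= 100 * 53.96 * 3.04
= 16403.84
Denominator = 3.59 * (53.96 - 0.55)
= 3.59 * 53.41
= 191.7419
R = 16403.84 / 191.7419
= 85.5517%

85.5517%


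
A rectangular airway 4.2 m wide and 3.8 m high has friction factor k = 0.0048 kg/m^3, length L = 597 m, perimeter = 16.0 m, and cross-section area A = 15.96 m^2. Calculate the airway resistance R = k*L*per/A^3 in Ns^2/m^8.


Compute the numerator:
k * L * per = 0.0048 * 597 * 16.0
= 45.8496
Compute the denominator:
A^3 = 15.96^3 = 4065.356736
Resistance:
R = 45.8496 / 4065.356736
= 0.0113 Ns^2/m^8

0.0113 Ns^2/m^8


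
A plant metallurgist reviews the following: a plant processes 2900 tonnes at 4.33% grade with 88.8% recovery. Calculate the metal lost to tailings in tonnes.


Total metal in feed:
= 2900 * 4.33 / 100 = 125.57 tonnes
Metal recovered:
= 125.57 * 88.8 / 100 = 111.50616 tonnes
Metal lost to tailings:
= 125.57 - 111.50616
= 14.0638 tonnes

14.0638 tonnes


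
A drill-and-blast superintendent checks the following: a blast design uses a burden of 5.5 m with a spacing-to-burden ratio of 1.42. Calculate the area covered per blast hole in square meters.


42.955 m^2

First, find the spacing:
Spacing = burden * ratio = 5.5 * 1.42
= 7.81 m
Then, calculate the area:
Area = burden * spacing = 5.5 * 7.81
= 42.955 m^2


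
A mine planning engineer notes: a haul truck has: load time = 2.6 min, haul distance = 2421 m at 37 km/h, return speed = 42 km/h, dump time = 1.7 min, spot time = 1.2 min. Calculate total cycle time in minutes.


Convert haul speed to m/min: 37 * 1000/60 = 616.6666667 m/min
Haul time = 2421 / 616.6666667 = 3.925945946 min
Convert return speed to m/min: 42 * 1000/60 = 700 m/min
Return time = 2421 / 700 = 3.458571429 min
Total cycle time:
= 2.6 + 3.925945946 + 1.7 + 3.458571429 + 1.2
= 12.8845 min

12.8845 min


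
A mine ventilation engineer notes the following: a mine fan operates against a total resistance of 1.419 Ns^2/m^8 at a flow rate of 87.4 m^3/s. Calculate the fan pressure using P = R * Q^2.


10839.4004 Pa

Compute Q^2:
Q^2 = 87.4^2 = 7638.76
Compute pressure:
P = R * Q^2 = 1.419 * 7638.76
= 10839.4004 Pa


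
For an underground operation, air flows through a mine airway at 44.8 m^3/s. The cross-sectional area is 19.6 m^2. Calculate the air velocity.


Velocity = flow rate / cross-sectional area
= 44.8 / 19.6
= 2.2857 m/s

2.2857 m/s


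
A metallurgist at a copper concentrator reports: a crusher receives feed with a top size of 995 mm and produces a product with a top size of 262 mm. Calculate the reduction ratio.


Reduction ratio = feed size / product size
= 995 / 262
= 3.7977

3.7977


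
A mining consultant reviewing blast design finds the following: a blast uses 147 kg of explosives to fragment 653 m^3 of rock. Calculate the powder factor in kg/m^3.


Powder factor = explosive mass / rock volume
= 147 / 653
= 0.2251 kg/m^3

0.2251 kg/m^3


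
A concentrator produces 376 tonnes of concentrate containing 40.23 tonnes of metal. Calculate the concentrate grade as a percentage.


Grade = (metal in concentrate / concentrate mass) * 100
= (40.23 / 376) * 100
= 0.1069946809 * 100
= 10.6995%

10.6995%


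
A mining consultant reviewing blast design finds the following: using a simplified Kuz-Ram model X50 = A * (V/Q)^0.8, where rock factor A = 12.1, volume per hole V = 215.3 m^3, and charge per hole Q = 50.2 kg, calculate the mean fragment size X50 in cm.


38.7844 cm

Compute V/Q:
V/Q = 215.3 / 50.2 = 4.288844622
Raise to the power 0.8:
(V/Q)^0.8 = 4.288844622^0.8 = 3.205326323
Multiply by A:
X50 = 12.1 * 3.205326323
= 38.7844 cm


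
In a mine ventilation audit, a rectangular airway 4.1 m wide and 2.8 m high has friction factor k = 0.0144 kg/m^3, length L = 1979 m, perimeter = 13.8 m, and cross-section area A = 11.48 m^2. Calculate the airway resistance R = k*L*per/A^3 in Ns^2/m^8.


Compute the numerator:
k * L * per = 0.0144 * 1979 * 13.8
= 393.26688
Compute the denominator:
A^3 = 11.48^3 = 1512.953792
Resistance:
R = 393.26688 / 1512.953792
= 0.2599 Ns^2/m^8

0.2599 Ns^2/m^8


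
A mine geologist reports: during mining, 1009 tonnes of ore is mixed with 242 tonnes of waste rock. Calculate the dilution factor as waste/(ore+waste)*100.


Total material = ore + waste
= 1009 + 242 = 1251 tonnes
Dilution = waste / total * 100
= 242 / 1251 * 100
= 0.1934452438 * 100
= 19.3445%

19.3445%


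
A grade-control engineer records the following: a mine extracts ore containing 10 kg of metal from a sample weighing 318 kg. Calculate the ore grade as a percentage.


3.1447%

Ore grade = (metal mass / ore mass) * 100
= (10 / 318) * 100
= 0.03144654088 * 100
= 3.1447%


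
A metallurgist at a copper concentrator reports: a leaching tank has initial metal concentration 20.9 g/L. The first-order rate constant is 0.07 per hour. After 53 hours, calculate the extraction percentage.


Compute the exponent:
-k * t = -0.07 * 53 = -3.71
Remaining concentration:
C = 20.9 * exp(-3.71)
= 20.9 * 0.02447752327
= 0.5115802364 g/L
Extracted = 20.9 - 0.5115802364 = 20.38841976 g/L
Extraction % = 20.38841976 / 20.9 * 100
= 97.5522%

97.5522%


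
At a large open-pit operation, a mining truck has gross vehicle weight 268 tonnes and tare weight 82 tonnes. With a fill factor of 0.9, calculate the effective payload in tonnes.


167.4 tonnes

Maximum payload = gross - tare
= 268 - 82 = 186 tonnes
Effective payload = max payload * fill factor
= 186 * 0.9
= 167.4 tonnes


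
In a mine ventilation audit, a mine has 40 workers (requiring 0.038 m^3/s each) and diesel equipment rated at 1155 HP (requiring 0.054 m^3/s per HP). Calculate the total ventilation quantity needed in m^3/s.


Airflow for workers:
Q_people = 40 * 0.038 = 1.52 m^3/s
Airflow for diesel equipment:
Q_diesel = 1155 * 0.054 = 62.37 m^3/s
Total ventilation:
Q_total = 1.52 + 62.37
= 63.89 m^3/s

63.89 m^3/s


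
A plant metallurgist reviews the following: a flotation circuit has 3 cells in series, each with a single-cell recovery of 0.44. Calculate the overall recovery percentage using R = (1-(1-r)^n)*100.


82.4384%

Complement of single-cell recovery:
1 - r = 1 - 0.44 = 0.56
Raise to power n:
(1 - r)^3 = 0.56^3 = 0.175616
Overall recovery:
R = (1 - 0.175616) * 100
= 82.4384%


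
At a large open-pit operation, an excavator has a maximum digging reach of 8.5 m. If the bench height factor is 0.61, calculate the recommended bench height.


Bench height = reach * factor
= 8.5 * 0.61
= 5.185 m

5.185 m


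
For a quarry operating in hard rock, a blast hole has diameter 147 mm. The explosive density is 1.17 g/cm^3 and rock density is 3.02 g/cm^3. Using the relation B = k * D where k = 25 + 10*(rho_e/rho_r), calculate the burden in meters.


4.2445 m

First, compute k:
rho_e / rho_r = 1.17 / 3.02 = 0.3874172185
k = 25 + 10 * 0.3874172185 = 28.87417219
Then, compute burden:
B = k * D / 1000 = 28.87417219 * 147 / 1000
= 4244.503311 / 1000
= 4.2445 m


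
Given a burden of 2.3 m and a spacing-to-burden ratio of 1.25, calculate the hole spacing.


Spacing = burden * ratio
= 2.3 * 1.25
= 2.875 m

2.875 m


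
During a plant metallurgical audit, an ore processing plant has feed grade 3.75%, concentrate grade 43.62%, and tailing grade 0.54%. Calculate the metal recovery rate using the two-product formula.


Using the two-product formula:
R = 100 * c * (f - t) / (f * (c - t))
Numerator = 100 * 43.62 * (3.75 - 0.54)
= 100 * 43.62 * 3.21
= 14002.02
Denominator = 3.75 * (43.62 - 0.54)
= 3.75 * 43.08
= 161.55
R = 14002.02 / 161.55
= 86.673%

86.673%


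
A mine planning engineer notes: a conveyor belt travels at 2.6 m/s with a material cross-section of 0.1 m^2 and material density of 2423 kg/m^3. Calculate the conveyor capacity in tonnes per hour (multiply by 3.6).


Volumetric flow = speed * area
= 2.6 * 0.1 = 0.26 m^3/s
Mass flow = volumetric * density
= 0.26 * 2423 = 629.98 kg/s
Convert to t/h: multiply by 3.6
Capacity = 629.98 * 3.6
= 2267.928 t/h

2267.928 t/h


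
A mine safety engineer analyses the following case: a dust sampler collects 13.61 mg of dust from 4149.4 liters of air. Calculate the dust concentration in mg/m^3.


3.28 mg/m^3

Convert liters to m^3: 1 m^3 = 1000 L
Concentration = mass / volume * 1000
= 13.61 / 4149.4 * 1000
= 0.003279992288 * 1000
= 3.28 mg/m^3


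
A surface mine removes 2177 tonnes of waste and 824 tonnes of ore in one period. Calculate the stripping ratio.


2.642

Stripping ratio = waste tonnage / ore tonnage
= 2177 / 824
= 2.642


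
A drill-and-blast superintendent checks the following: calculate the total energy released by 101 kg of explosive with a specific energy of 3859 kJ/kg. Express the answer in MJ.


389.759 MJ

Energy = mass * specific_energy / 1000
= 101 * 3859 / 1000
= 389759 / 1000
= 389.759 MJ


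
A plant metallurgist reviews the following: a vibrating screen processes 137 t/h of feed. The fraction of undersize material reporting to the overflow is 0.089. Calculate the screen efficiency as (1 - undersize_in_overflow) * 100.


91.1%

Screen efficiency = (1 - fraction of undersize in overflow) * 100
= (1 - 0.089) * 100
= 0.911 * 100
= 91.1%


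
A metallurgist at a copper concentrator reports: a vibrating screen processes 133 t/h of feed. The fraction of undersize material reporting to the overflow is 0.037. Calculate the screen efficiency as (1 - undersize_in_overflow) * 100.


96.3%

Screen efficiency = (1 - fraction of undersize in overflow) * 100
= (1 - 0.037) * 100
= 0.963 * 100
= 96.3%


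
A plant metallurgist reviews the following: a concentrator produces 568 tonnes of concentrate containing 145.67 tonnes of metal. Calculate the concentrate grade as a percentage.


25.6461%

Grade = (metal in concentrate / concentrate mass) * 100
= (145.67 / 568) * 100
= 0.2564612676 * 100
= 25.6461%


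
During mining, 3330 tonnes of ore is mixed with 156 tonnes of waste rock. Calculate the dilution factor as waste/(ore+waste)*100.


Total material = ore + waste
= 3330 + 156 = 3486 tonnes
Dilution = waste / total * 100
= 156 / 3486 * 100
= 0.04475043029 * 100
= 4.475%

4.475%


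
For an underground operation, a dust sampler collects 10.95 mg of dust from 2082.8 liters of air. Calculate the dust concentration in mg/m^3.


5.2573 mg/m^3

Convert liters to m^3: 1 m^3 = 1000 L
Concentration = mass / volume * 1000
= 10.95 / 2082.8 * 1000
= 0.005257345881 * 1000
= 5.2573 mg/m^3


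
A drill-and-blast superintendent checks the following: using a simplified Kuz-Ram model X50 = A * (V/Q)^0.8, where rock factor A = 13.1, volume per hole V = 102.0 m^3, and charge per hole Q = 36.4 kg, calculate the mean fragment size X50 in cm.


Compute V/Q:
V/Q = 102.0 / 36.4 = 2.802197802
Raise to the power 0.8:
(V/Q)^0.8 = 2.802197802^0.8 = 2.280336981
Multiply by A:
X50 = 13.1 * 2.280336981
= 29.8724 cm

29.8724 cm


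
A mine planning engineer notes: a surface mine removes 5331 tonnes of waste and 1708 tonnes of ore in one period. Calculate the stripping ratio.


3.1212

Stripping ratio = waste tonnage / ore tonnage
= 5331 / 1708
= 3.1212


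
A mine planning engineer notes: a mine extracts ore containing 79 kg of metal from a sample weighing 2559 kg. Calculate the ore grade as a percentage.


Ore grade = (metal mass / ore mass) * 100
= (79 / 2559) * 100
= 0.03087143415 * 100
= 3.0871%

3.0871%


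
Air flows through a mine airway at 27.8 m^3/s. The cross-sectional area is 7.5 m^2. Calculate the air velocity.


Velocity = flow rate / cross-sectional area
= 27.8 / 7.5
= 3.7067 m/s

3.7067 m/s


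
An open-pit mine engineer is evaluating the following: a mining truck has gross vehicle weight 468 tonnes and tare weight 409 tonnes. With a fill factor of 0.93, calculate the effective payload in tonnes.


Maximum payload = gross - tare
= 468 - 409 = 59 tonnes
Effective payload = max payload * fill factor
= 59 * 0.93
= 54.87 tonnes

54.87 tonnes


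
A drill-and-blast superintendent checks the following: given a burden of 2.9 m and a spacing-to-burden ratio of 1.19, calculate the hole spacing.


Spacing = burden * ratio
= 2.9 * 1.19
= 3.451 m

3.451 m


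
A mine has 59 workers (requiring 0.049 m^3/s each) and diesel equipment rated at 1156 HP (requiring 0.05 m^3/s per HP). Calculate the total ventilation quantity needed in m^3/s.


60.691 m^3/s

Airflow for workers:
Q_people = 59 * 0.049 = 2.891 m^3/s
Airflow for diesel equipment:
Q_diesel = 1156 * 0.05 = 57.8 m^3/s
Total ventilation:
Q_total = 2.891 + 57.8
= 60.691 m^3/s


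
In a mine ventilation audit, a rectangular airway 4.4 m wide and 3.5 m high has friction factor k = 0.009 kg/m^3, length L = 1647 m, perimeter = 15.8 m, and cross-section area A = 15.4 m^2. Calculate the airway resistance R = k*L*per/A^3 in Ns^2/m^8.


Compute the numerator:
k * L * per = 0.009 * 1647 * 15.8
= 234.2034
Compute the denominator:
A^3 = 15.4^3 = 3652.264
Resistance:
R = 234.2034 / 3652.264
= 0.0641 Ns^2/m^8

0.0641 Ns^2/m^8


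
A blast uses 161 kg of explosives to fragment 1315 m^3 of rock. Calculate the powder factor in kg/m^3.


0.1224 kg/m^3

Powder factor = explosive mass / rock volume
= 161 / 1315
= 0.1224 kg/m^3


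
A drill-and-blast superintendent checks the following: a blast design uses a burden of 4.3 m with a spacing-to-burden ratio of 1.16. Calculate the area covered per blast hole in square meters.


First, find the spacing:
Spacing = burden * ratio = 4.3 * 1.16
= 4.988 m
Then, calculate the area:
Area = burden * spacing = 4.3 * 4.988
= 21.4484 m^2

21.4484 m^2


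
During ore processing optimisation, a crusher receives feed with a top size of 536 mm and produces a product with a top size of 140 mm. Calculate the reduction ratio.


Reduction ratio = feed size / product size
= 536 / 140
= 3.8286

3.8286


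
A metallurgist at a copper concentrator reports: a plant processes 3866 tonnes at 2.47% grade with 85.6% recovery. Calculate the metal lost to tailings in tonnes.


13.7506 tonnes

Total metal in feed:
= 3866 * 2.47 / 100 = 95.4902 tonnes
Metal recovered:
= 95.4902 * 85.6 / 100 = 81.7396112 tonnes
Metal lost to tailings:
= 95.4902 - 81.7396112
= 13.7506 tonnes


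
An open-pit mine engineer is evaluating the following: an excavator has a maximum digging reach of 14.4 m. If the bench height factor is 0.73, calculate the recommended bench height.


Bench height = reach * factor
= 14.4 * 0.73
= 10.512 m

10.512 m


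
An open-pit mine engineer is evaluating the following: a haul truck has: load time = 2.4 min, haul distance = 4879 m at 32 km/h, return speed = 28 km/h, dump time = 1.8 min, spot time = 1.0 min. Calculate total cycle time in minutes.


Convert haul speed to m/min: 32 * 1000/60 = 533.3333333 m/min
Haul time = 4879 / 533.3333333 = 9.148125 min
Convert return speed to m/min: 28 * 1000/60 = 466.6666667 m/min
Return time = 4879 / 466.6666667 = 10.455 min
Total cycle time:
= 2.4 + 9.148125 + 1.8 + 10.455 + 1.0
= 24.8031 min

24.8031 min


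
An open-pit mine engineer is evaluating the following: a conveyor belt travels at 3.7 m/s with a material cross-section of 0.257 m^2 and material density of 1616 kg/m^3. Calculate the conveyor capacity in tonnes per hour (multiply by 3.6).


5531.9558 t/h

Volumetric flow = speed * area
= 3.7 * 0.257 = 0.9509 m^3/s
Mass flow = volumetric * density
= 0.9509 * 1616 = 1536.6544 kg/s
Convert to t/h: multiply by 3.6
Capacity = 1536.6544 * 3.6
= 5531.9558 t/h


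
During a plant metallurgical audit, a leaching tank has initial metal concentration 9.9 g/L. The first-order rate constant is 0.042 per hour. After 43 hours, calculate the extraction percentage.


Compute the exponent:
-k * t = -0.042 * 43 = -1.806
Remaining concentration:
C = 9.9 * exp(-1.806)
= 9.9 * 0.1643100643
= 1.626669637 g/L
Extracted = 9.9 - 1.626669637 = 8.273330363 g/L
Extraction % = 8.273330363 / 9.9 * 100
= 83.569%

83.569%


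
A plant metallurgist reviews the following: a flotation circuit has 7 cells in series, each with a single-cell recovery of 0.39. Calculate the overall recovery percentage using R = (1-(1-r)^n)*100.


96.8573%

Complement of single-cell recovery:
1 - r = 1 - 0.39 = 0.61
Raise to power n:
(1 - r)^7 = 0.61^7 = 0.03142742836
Overall recovery:
R = (1 - 0.03142742836) * 100
= 96.8573%


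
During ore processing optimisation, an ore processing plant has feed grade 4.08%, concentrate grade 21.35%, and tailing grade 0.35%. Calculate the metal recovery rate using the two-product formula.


Using the two-product formula:
R = 100 * c * (f - t) / (f * (c - t))
Numerator = 100 * 21.35 * (4.08 - 0.35)
= 100 * 21.35 * 3.73
= 7963.55
Denominator = 4.08 * (21.35 - 0.35)
= 4.08 * 21.0
= 85.68
R = 7963.55 / 85.68
= 92.9453%

92.9453%


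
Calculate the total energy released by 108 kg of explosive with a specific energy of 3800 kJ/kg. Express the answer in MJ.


Energy = mass * specific_energy / 1000
= 108 * 3800 / 1000
= 410400 / 1000
= 410.4 MJ

410.4 MJ


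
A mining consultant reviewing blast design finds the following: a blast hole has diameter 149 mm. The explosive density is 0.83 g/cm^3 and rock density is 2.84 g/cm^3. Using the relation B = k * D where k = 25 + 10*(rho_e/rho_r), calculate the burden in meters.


First, compute k:
rho_e / rho_r = 0.83 / 2.84 = 0.2922535211
k = 25 + 10 * 0.2922535211 = 27.92253521
Then, compute burden:
B = k * D / 1000 = 27.92253521 * 149 / 1000
= 4160.457746 / 1000
= 4.1605 m

4.1605 m


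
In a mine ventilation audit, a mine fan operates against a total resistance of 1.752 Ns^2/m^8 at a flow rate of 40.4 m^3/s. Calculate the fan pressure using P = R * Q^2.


2859.5443 Pa

Compute Q^2:
Q^2 = 40.4^2 = 1632.16
Compute pressure:
P = R * Q^2 = 1.752 * 1632.16
= 2859.5443 Pa


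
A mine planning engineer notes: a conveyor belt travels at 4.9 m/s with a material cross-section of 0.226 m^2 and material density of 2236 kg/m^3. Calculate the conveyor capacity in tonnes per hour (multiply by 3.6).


Volumetric flow = speed * area
= 4.9 * 0.226 = 1.1074 m^3/s
Mass flow = volumetric * density
= 1.1074 * 2236 = 2476.1464 kg/s
Convert to t/h: multiply by 3.6
Capacity = 2476.1464 * 3.6
= 8914.127 t/h

8914.127 t/h


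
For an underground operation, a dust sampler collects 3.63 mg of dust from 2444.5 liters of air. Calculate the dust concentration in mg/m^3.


Convert liters to m^3: 1 m^3 = 1000 L
Concentration = mass / volume * 1000
= 3.63 / 2444.5 * 1000
= 0.001484966251 * 1000
= 1.485 mg/m^3

1.485 mg/m^3


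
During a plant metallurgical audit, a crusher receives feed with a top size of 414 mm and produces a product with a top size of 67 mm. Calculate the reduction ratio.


6.1791

Reduction ratio = feed size / product size
= 414 / 67
= 6.1791


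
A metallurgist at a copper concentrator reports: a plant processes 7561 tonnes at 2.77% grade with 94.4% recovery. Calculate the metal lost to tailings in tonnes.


11.7286 tonnes

Total metal in feed:
= 7561 * 2.77 / 100 = 209.4397 tonnes
Metal recovered:
= 209.4397 * 94.4 / 100 = 197.7110768 tonnes
Metal lost to tailings:
= 209.4397 - 197.7110768
= 11.7286 tonnes


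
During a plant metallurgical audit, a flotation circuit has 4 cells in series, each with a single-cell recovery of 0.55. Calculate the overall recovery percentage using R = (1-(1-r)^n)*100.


Complement of single-cell recovery:
1 - r = 1 - 0.55 = 0.45
Raise to power n:
(1 - r)^4 = 0.45^4 = 0.04100625
Overall recovery:
R = (1 - 0.04100625) * 100
= 95.8994%

95.8994%


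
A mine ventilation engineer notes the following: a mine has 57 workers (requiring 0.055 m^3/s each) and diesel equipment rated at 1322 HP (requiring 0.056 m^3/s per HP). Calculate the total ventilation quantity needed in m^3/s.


77.167 m^3/s

Airflow for workers:
Q_people = 57 * 0.055 = 3.135 m^3/s
Airflow for diesel equipment:
Q_diesel = 1322 * 0.056 = 74.032 m^3/s
Total ventilation:
Q_total = 3.135 + 74.032
= 77.167 m^3/s


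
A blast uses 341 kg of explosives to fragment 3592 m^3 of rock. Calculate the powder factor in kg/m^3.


0.0949 kg/m^3

Powder factor = explosive mass / rock volume
= 341 / 3592
= 0.0949 kg/m^3


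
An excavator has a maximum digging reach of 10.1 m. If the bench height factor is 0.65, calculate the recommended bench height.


Bench height = reach * factor
= 10.1 * 0.65
= 6.565 m

6.565 m


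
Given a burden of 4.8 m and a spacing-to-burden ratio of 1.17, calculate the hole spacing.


5.616 m

Spacing = burden * ratio
= 4.8 * 1.17
= 5.616 m


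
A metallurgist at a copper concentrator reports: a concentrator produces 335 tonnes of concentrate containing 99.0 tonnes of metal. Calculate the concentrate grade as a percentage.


Grade = (metal in concentrate / concentrate mass) * 100
= (99.0 / 335) * 100
= 0.2955223881 * 100
= 29.5522%

29.5522%


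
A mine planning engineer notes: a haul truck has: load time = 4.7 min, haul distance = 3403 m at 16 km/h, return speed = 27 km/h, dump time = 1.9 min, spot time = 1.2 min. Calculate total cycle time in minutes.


28.1235 min

Convert haul speed to m/min: 16 * 1000/60 = 266.6666667 m/min
Haul time = 3403 / 266.6666667 = 12.76125 min
Convert return speed to m/min: 27 * 1000/60 = 450 m/min
Return time = 3403 / 450 = 7.562222222 min
Total cycle time:
= 4.7 + 12.76125 + 1.9 + 7.562222222 + 1.2
= 28.1235 min


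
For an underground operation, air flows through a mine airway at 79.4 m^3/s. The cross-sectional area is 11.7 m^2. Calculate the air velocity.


Velocity = flow rate / cross-sectional area
= 79.4 / 11.7
= 6.7863 m/s

6.7863 m/s


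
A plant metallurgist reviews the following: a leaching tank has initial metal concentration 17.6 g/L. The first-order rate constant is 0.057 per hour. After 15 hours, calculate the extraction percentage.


Compute the exponent:
-k * t = -0.057 * 15 = -0.855
Remaining concentration:
C = 17.6 * exp(-0.855)
= 17.6 * 0.4252831911
= 7.484984163 g/L
Extracted = 17.6 - 7.484984163 = 10.11501584 g/L
Extraction % = 10.11501584 / 17.6 * 100
= 57.4717%

57.4717%
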